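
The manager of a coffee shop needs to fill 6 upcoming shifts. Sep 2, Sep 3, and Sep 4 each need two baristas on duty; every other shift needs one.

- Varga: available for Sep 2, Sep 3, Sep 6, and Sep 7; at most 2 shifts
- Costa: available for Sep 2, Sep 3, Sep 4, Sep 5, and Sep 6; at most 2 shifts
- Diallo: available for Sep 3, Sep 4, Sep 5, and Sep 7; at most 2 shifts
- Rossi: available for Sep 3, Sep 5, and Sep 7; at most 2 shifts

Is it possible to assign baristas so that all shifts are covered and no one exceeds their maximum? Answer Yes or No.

No

Total capacity is 2+2+2+2 = 8 but 9 worker-slots are needed — infeasible.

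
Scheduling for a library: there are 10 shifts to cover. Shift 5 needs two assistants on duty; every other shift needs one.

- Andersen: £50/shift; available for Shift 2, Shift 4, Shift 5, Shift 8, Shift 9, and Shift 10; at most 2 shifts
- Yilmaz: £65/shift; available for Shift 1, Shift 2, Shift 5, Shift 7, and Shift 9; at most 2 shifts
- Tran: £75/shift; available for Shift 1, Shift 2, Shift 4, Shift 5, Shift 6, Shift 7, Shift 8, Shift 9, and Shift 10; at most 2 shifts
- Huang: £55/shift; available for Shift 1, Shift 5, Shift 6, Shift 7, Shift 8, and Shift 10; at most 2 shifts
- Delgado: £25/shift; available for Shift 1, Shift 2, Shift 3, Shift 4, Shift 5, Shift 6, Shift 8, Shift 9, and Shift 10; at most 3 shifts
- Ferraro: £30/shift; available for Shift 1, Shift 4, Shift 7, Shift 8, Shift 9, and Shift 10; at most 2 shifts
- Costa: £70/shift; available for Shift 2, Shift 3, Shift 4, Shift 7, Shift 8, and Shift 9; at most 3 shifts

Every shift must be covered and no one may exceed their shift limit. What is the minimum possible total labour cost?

£475

Picking the cheapest available assistant for each shift independently would cost £305, but that ignores the shift limits.
An optimal schedule: Shift 1→Delgado, Shift 2→Andersen, Shift 3→Delgado, Shift 4→Ferraro, Shift 5→Huang+Yilmaz, Shift 6→Delgado, Shift 7→Ferraro, Shift 8→Huang, Shift 9→Yilmaz, Shift 10→Andersen.
Total: 25 + 50 + 25 + 30 + 55 + 65 + 25 + 30 + 55 + 65 + 50 = £475.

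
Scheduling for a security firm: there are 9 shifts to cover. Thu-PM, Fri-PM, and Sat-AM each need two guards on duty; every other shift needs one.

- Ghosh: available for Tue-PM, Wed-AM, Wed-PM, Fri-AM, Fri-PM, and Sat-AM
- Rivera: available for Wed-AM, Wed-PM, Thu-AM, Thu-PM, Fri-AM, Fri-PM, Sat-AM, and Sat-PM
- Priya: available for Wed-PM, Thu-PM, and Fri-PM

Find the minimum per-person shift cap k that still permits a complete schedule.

With 3 guards and 12 worker-slots to fill, someone must work at least ⌈12/3⌉ = 4 shifts, so k ≥ 4.
k = 4 is infeasible (exhaustive check).
k = 5 works: Tue-PM→Ghosh, Wed-AM→Ghosh, Wed-PM→Ghosh, Thu-AM→Rivera, Thu-PM→Rivera+Priya, Fri-AM→Ghosh, Fri-PM→Rivera+Priya, Sat-AM→Ghosh+Rivera, Sat-PM→Rivera.
Loads: Ghosh 5, Rivera 5, Priya 2 — all ≤ 5.

5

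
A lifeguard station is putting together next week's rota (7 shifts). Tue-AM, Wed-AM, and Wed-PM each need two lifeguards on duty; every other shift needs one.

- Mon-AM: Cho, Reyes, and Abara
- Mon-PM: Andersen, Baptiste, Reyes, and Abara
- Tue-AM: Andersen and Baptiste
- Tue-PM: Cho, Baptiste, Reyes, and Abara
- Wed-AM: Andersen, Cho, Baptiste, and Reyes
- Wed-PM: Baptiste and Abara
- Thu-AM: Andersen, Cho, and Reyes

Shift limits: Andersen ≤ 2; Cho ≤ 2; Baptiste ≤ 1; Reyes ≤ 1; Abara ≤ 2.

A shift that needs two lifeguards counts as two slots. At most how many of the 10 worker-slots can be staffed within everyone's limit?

Total capacity across all lifeguards is 2+2+1+1+2 = 8, and 10 slots are needed, so at most 8 can be filled.
An assignment achieving 8: Mon-AM→Cho, Mon-PM→Reyes, Tue-AM→Andersen+Baptiste, Tue-PM→Abara, Wed-AM→Cho, Wed-PM→Abara, Thu-AM→Andersen.
Loads: Andersen 2/2, Cho 2/2, Baptiste 1/1, Reyes 1/1, Abara 2/2.

8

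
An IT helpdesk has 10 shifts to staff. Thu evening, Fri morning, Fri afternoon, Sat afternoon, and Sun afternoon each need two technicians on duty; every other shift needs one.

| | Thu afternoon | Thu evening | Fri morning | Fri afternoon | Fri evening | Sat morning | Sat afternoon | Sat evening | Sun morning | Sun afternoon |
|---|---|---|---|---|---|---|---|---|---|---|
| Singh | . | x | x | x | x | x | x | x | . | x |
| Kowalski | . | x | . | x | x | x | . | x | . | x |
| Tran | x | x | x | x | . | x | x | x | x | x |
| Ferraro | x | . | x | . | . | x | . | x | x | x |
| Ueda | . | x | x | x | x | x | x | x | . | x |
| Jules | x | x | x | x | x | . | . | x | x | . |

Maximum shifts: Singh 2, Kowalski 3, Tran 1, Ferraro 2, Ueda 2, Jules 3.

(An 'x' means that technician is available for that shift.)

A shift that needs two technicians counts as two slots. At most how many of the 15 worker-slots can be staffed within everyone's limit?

13

Total capacity across all technicians is 2+3+1+2+2+3 = 13, and 15 slots are needed, so at most 13 can be filled.
An assignment achieving 13: Thu afternoon→Tran, Thu evening→Kowalski+Ueda, Fri morning→Ferraro+Jules, Fri afternoon→Kowalski+Jules, Fri evening→Singh, Sat morning→Kowalski, Sat afternoon→Singh+Ueda, Sat evening→Jules, Sun morning→Ferraro.
Loads: Singh 2/2, Kowalski 3/3, Tran 1/1, Ferraro 2/2, Ueda 2/2, Jules 3/3.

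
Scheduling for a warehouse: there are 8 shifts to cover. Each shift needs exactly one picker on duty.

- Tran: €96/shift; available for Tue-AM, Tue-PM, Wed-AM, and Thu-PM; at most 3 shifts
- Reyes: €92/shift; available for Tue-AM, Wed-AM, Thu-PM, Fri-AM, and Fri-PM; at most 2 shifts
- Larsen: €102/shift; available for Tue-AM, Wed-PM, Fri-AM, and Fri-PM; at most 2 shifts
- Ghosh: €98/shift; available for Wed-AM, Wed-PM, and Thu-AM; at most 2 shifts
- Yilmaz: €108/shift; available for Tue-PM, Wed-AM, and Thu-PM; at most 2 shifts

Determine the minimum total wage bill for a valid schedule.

€770

Thu-AM can only be covered by Ghosh, so that assignment is forced.
Picking the cheapest available picker for each shift independently would cost €752, but that ignores the shift limits.
An optimal schedule: Tue-AM→Tran, Tue-PM→Tran, Wed-AM→Ghosh, Wed-PM→Larsen, Thu-AM→Ghosh, Thu-PM→Tran, Fri-AM→Reyes, Fri-PM→Reyes.
Total: 96 + 96 + 98 + 102 + 98 + 96 + 92 + 92 = €770.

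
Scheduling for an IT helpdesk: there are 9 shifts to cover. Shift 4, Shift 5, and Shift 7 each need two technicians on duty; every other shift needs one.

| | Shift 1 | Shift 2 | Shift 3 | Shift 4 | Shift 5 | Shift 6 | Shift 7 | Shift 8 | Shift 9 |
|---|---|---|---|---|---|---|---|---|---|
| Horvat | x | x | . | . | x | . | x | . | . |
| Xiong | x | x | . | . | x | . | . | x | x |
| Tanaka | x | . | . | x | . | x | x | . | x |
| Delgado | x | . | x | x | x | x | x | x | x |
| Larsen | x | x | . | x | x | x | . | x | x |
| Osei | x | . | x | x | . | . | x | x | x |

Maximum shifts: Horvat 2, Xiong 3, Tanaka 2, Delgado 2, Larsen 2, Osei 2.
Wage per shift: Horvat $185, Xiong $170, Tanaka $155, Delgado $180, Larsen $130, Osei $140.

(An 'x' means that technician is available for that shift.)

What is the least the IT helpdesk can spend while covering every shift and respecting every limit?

$1905

Picking the cheapest available technician for each shift independently would cost $1655, but that ignores the shift limits.
An optimal schedule: Shift 1→Xiong, Shift 2→Larsen, Shift 3→Osei, Shift 4→Tanaka+Delgado, Shift 5→Xiong+Delgado, Shift 6→Larsen, Shift 7→Tanaka+Horvat, Shift 8→Osei, Shift 9→Xiong.
Total: 170 + 130 + 140 + 155 + 180 + 170 + 180 + 130 + 155 + 185 + 140 + 170 = $1905.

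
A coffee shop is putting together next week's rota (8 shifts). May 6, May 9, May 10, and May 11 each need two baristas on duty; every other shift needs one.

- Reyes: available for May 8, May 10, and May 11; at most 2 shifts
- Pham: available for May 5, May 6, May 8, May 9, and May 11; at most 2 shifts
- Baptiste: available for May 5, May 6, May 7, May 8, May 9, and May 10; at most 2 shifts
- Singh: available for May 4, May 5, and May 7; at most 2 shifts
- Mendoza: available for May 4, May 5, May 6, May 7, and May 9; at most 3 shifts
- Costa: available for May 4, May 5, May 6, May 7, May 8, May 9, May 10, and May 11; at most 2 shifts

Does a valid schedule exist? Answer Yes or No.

One valid schedule: May 4→Singh, May 5→Singh, May 6→Mendoza+Costa, May 7→Baptiste, May 8→Pham, May 9→Mendoza+Costa, May 10→Reyes+Baptiste, May 11→Reyes+Pham.
Loads: Reyes 2/2, Pham 2/2, Baptiste 2/2, Singh 2/2, Mendoza 2/3, Costa 2/2 — all within limits.

Yes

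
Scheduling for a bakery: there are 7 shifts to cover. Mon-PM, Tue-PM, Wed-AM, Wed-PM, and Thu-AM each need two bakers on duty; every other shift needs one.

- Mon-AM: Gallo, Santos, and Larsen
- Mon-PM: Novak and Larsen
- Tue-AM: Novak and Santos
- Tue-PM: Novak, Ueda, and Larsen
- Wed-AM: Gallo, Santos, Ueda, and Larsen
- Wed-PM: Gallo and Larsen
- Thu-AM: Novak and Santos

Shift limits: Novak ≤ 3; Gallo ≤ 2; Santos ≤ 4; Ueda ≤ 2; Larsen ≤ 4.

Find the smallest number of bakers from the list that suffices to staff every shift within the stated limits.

4

12 slots to fill and no one can take more than 4, so at least ⌈12/4⌉ = 3 bakers are needed.
Any 3 bakers together have capacity at most 4+4+3 = 11 < 12 slots, so 3 can never suffice.
Novak, Gallo, Santos, and Larsen alone can cover everything: Mon-AM→Gallo, Mon-PM→Novak+Larsen, Tue-AM→Santos, Tue-PM→Novak+Larsen, Wed-AM→Santos+Larsen, Wed-PM→Gallo+Larsen, Thu-AM→Novak+Santos.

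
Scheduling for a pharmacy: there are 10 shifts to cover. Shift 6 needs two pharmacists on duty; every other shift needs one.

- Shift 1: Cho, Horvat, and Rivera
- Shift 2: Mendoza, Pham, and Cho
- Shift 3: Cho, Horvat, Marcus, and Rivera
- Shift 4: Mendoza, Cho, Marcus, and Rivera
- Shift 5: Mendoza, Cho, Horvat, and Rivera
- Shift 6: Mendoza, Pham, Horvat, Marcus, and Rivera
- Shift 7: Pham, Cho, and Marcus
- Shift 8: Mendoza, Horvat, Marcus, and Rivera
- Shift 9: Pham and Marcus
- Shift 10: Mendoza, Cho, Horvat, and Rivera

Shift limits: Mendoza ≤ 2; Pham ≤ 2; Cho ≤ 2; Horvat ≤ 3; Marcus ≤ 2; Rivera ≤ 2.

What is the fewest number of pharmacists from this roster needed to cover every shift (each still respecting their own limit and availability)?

11 slots to fill and no one can take more than 3, so at least ⌈11/3⌉ = 4 pharmacists are needed.
Any 4 pharmacists together have capacity at most 3+2+2+2 = 9 < 11 slots, so 4 can never suffice.
Mendoza, Pham, Cho, Horvat, and Marcus alone can cover everything: Shift 1→Cho, Shift 2→Mendoza, Shift 3→Cho, Shift 4→Mendoza, Shift 5→Horvat, Shift 6→Horvat+Marcus, Shift 7→Pham, Shift 8→Marcus, Shift 9→Pham, Shift 10→Horvat.

5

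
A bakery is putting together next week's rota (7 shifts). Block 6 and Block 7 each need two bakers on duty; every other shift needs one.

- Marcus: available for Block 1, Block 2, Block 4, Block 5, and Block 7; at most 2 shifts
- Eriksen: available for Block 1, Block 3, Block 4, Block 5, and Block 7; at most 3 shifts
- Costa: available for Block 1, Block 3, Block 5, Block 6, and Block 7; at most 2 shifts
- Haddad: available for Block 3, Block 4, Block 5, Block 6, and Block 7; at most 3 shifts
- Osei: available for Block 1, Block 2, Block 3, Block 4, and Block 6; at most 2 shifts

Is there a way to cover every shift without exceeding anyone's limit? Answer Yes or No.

Yes

One valid schedule: Block 1→Marcus, Block 2→Marcus, Block 3→Eriksen, Block 4→Eriksen, Block 5→Eriksen, Block 6→Costa+Haddad, Block 7→Costa+Haddad.
Loads: Marcus 2/2, Eriksen 3/3, Costa 2/2, Haddad 2/3, Osei 0/2 — all within limits.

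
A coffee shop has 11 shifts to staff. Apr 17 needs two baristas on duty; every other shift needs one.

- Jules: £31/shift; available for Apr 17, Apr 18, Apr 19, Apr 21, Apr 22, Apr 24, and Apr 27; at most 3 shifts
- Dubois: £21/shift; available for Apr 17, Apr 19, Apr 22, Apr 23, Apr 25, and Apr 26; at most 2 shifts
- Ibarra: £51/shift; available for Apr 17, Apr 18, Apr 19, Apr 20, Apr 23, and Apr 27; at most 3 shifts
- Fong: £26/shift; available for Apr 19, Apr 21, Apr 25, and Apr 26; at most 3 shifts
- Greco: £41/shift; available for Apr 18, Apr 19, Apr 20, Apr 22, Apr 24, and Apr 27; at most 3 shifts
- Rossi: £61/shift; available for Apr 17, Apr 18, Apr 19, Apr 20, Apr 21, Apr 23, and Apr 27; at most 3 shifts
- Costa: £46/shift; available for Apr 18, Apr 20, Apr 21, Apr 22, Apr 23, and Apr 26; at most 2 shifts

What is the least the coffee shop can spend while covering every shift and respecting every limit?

Picking the cheapest available barista for each shift independently would cost £317, but that ignores the shift limits.
An optimal schedule: Apr 17→Dubois+Jules, Apr 18→Greco, Apr 19→Fong, Apr 20→Greco, Apr 21→Fong, Apr 22→Jules, Apr 23→Costa, Apr 24→Jules, Apr 25→Dubois, Apr 26→Fong, Apr 27→Greco.
Total: 21 + 31 + 41 + 26 + 41 + 26 + 31 + 46 + 31 + 21 + 26 + 41 = £382.

£382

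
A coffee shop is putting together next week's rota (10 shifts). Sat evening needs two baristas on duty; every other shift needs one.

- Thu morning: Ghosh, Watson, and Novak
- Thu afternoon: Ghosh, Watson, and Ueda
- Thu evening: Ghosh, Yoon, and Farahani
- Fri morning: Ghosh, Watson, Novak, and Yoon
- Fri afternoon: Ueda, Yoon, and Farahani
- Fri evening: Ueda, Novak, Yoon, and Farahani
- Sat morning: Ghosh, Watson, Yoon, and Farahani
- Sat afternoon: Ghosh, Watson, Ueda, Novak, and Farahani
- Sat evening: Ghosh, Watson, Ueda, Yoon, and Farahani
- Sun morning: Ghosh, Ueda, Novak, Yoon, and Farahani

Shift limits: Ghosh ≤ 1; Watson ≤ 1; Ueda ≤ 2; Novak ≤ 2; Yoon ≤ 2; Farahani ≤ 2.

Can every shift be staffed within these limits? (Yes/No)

No

Total capacity is 1+1+2+2+2+2 = 10 but 11 worker-slots are needed — infeasible.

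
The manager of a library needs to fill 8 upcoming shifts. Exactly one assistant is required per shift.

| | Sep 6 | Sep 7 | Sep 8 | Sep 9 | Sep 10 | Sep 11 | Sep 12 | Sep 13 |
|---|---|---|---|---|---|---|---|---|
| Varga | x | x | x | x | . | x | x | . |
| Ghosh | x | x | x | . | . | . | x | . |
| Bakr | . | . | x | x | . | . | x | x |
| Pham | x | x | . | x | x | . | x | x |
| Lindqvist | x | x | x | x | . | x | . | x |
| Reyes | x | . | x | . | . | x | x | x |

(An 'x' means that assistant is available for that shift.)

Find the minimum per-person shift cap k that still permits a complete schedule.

2

With 6 assistants and 8 worker-slots to fill, someone must work at least ⌈8/6⌉ = 2 shifts, so k ≥ 2.
k = 2 works: Sep 6→Ghosh, Sep 7→Varga, Sep 8→Ghosh, Sep 9→Bakr, Sep 10→Pham, Sep 11→Varga, Sep 12→Pham, Sep 13→Bakr.
Loads: Varga 2, Ghosh 2, Bakr 2, Pham 2, Lindqvist 0, Reyes 0 — all ≤ 2.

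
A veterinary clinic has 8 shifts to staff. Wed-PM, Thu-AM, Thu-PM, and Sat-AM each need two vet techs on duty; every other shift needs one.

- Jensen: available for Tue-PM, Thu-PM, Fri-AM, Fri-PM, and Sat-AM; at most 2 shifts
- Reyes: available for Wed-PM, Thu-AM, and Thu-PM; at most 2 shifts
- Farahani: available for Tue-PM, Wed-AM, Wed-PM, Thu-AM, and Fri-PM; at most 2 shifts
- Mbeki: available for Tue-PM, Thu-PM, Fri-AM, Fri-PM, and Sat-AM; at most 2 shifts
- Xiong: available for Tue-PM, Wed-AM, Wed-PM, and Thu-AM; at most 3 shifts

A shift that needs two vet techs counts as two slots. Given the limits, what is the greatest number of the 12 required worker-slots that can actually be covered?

11

Total capacity across all vet techs is 2+2+2+2+3 = 11, and 12 slots are needed, so at most 11 can be filled.
An assignment achieving 11: Tue-PM→Xiong, Wed-AM→Farahani, Wed-PM→Reyes+Xiong, Thu-AM→Reyes+Xiong, Thu-PM→Mbeki, Fri-AM→Jensen, Fri-PM→Farahani, Sat-AM→Jensen+Mbeki.
Loads: Jensen 2/2, Reyes 2/2, Farahani 2/2, Mbeki 2/2, Xiong 3/3.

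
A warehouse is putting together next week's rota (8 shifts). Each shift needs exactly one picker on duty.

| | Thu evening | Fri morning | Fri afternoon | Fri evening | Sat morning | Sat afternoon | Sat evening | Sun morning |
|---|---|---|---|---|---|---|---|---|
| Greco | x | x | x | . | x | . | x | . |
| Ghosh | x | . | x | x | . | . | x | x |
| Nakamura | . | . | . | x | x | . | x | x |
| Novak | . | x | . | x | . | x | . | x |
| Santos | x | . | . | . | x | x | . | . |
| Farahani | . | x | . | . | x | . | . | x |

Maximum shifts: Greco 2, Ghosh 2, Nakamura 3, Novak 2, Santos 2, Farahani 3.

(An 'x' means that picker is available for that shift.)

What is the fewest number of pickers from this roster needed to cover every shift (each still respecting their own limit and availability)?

8 slots to fill and no one can take more than 3, so at least ⌈8/3⌉ = 3 pickers are needed.
No set of 3 pickers can cover every shift (each such set leaves at least one shift with no one available or exceeds a cap).
Greco, Ghosh, Nakamura, and Novak alone can cover everything: Thu evening→Greco, Fri morning→Greco, Fri afternoon→Ghosh, Fri evening→Ghosh, Sat morning→Nakamura, Sat afternoon→Novak, Sat evening→Nakamura, Sun morning→Nakamura.

4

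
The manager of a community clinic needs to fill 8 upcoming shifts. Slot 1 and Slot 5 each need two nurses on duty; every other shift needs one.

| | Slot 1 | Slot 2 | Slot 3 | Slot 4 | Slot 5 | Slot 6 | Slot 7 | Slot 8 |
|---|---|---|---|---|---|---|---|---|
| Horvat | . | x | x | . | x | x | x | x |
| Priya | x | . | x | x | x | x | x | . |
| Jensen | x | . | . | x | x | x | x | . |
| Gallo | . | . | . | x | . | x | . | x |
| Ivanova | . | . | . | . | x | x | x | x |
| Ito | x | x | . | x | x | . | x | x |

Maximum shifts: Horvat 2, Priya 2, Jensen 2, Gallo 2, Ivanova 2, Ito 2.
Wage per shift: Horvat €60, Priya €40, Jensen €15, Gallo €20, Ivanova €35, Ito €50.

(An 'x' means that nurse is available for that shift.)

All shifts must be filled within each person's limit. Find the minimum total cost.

Picking the cheapest available nurse for each shift independently would cost €260, but that ignores the shift limits.
An optimal schedule: Slot 1→Jensen+Priya, Slot 2→Ito, Slot 3→Priya, Slot 4→Jensen, Slot 5→Ivanova+Ito, Slot 6→Gallo, Slot 7→Ivanova, Slot 8→Gallo.
Total: 15 + 40 + 50 + 40 + 15 + 35 + 50 + 20 + 35 + 20 = €320.

€320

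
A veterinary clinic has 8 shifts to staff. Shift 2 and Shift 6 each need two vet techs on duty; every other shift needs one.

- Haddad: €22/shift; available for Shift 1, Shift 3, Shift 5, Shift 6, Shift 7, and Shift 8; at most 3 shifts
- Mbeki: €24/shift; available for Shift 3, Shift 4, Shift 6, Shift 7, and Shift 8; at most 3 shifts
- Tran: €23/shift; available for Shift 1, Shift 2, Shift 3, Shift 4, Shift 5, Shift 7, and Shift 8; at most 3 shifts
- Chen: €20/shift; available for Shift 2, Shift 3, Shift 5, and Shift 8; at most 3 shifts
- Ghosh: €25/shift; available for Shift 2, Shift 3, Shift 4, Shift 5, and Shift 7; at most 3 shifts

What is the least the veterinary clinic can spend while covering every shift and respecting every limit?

Shift 6 can only be covered by Haddad and Mbeki, so that assignment is forced.
Picking the cheapest available vet tech for each shift independently would cost €216, but that ignores the shift limits.
An optimal schedule: Shift 1→Haddad, Shift 2→Chen+Tran, Shift 3→Tran, Shift 4→Tran, Shift 5→Chen, Shift 6→Haddad+Mbeki, Shift 7→Haddad, Shift 8→Chen.
Total: 22 + 20 + 23 + 23 + 23 + 20 + 22 + 24 + 22 + 20 = €219.

€219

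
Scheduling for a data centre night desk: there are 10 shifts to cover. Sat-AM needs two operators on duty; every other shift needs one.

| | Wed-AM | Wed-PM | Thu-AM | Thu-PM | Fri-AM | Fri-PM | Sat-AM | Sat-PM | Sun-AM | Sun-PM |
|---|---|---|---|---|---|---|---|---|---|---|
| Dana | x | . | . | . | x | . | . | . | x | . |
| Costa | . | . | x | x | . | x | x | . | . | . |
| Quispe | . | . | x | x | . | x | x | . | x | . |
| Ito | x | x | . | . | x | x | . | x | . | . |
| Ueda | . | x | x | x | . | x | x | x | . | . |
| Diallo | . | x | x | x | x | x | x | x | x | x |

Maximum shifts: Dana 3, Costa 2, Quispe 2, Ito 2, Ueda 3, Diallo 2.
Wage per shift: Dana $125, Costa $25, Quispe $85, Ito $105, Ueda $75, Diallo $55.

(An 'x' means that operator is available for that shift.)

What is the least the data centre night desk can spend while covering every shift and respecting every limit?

$765

Sun-PM can only be covered by Diallo, so that assignment is forced.
Picking the cheapest available operator for each shift independently would cost $535, but that ignores the shift limits.
An optimal schedule: Wed-AM→Ito, Wed-PM→Diallo, Thu-AM→Costa, Thu-PM→Costa, Fri-AM→Ito, Fri-PM→Ueda, Sat-AM→Ueda+Quispe, Sat-PM→Ueda, Sun-AM→Quispe, Sun-PM→Diallo.
Total: 105 + 55 + 25 + 25 + 105 + 75 + 75 + 85 + 75 + 85 + 55 = $765.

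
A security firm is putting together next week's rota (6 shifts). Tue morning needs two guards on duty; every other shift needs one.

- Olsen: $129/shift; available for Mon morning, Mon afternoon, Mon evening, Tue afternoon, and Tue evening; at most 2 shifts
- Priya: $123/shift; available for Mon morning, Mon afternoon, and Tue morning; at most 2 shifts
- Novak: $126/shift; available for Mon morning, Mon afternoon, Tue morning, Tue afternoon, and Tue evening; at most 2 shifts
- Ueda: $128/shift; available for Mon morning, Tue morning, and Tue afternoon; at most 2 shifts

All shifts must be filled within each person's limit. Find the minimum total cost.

Mon evening can only be covered by Olsen, so that assignment is forced.
Picking the cheapest available guard for each shift independently would cost $876, but that ignores the shift limits.
An optimal schedule: Mon morning→Ueda, Mon afternoon→Priya, Mon evening→Olsen, Tue morning→Priya+Novak, Tue afternoon→Ueda, Tue evening→Novak.
Total: 128 + 123 + 129 + 123 + 126 + 128 + 126 = $883.

$883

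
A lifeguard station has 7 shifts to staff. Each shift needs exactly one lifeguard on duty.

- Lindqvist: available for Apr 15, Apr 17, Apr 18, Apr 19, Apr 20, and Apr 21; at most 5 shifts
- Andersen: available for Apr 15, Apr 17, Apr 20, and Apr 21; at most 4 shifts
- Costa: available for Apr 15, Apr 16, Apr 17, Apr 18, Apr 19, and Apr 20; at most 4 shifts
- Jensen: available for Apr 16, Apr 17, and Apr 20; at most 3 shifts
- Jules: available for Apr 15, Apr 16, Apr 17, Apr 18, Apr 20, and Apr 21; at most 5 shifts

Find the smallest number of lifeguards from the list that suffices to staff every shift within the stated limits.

7 slots to fill and no one can take more than 5, so at least ⌈7/5⌉ = 2 lifeguards are needed.
Lindqvist and Costa alone can cover everything: Apr 15→Lindqvist, Apr 16→Costa, Apr 17→Lindqvist, Apr 18→Lindqvist, Apr 19→Lindqvist, Apr 20→Costa, Apr 21→Lindqvist.

2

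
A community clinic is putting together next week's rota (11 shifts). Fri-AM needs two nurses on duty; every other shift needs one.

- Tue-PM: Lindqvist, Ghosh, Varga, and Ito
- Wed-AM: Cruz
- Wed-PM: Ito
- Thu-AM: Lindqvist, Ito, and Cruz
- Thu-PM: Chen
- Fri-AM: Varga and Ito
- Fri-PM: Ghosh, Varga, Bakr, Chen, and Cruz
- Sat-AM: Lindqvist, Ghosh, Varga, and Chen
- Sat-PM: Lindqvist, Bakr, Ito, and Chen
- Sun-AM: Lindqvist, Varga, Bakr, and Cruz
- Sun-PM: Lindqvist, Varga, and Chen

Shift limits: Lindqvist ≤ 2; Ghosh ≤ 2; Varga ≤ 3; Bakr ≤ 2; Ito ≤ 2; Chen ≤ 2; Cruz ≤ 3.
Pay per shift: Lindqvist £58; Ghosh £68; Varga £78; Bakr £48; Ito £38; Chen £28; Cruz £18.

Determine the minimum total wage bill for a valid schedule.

Wed-AM can only be covered by Cruz, so that assignment is forced.
Wed-PM can only be covered by Ito, so that assignment is forced.
Thu-PM can only be covered by Chen, so that assignment is forced.
Picking the cheapest available nurse for each shift independently would cost £376, but that ignores the shift limits.
An optimal schedule: Tue-PM→Lindqvist, Wed-AM→Cruz, Wed-PM→Ito, Thu-AM→Cruz, Thu-PM→Chen, Fri-AM→Ito+Varga, Fri-PM→Bakr, Sat-AM→Lindqvist, Sat-PM→Bakr, Sun-AM→Cruz, Sun-PM→Chen.
Total: 58 + 18 + 38 + 18 + 28 + 38 + 78 + 48 + 58 + 48 + 18 + 28 = £476.

£476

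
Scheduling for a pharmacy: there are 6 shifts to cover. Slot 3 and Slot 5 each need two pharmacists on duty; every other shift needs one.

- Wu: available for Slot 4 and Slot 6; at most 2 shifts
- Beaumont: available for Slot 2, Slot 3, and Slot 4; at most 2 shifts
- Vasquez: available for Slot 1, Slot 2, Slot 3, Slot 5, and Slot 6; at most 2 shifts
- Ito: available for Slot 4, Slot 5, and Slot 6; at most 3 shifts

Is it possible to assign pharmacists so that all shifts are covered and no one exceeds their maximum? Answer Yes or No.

Total capacity is 9 and 8 slots are needed, so capacity alone doesn't rule it out.
Shifts {Slot 1, Slot 3, Slot 5} need 5 worker-slots in total, but the pharmacists available for any of those shifts (Beaumont, Vasquez, and Ito) can supply at most 4 among them. So no valid schedule exists.

No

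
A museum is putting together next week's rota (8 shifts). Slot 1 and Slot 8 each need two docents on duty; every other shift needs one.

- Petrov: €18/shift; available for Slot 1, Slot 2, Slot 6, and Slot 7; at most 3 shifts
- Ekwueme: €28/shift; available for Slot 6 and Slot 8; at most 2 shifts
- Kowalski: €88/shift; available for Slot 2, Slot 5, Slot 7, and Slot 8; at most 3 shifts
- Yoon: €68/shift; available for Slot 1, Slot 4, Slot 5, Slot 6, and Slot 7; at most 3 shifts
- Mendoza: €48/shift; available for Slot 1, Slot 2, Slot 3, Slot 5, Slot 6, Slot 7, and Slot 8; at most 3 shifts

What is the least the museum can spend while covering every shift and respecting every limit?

Slot 3 can only be covered by Mendoza, so that assignment is forced.
Slot 4 can only be covered by Yoon, so that assignment is forced.
Picking the cheapest available docent for each shift independently would cost €360, but that ignores the shift limits.
An optimal schedule: Slot 1→Petrov+Mendoza, Slot 2→Petrov, Slot 3→Mendoza, Slot 4→Yoon, Slot 5→Yoon, Slot 6→Ekwueme, Slot 7→Petrov, Slot 8→Ekwueme+Mendoza.
Total: 18 + 48 + 18 + 48 + 68 + 68 + 28 + 18 + 28 + 48 = €390.

€390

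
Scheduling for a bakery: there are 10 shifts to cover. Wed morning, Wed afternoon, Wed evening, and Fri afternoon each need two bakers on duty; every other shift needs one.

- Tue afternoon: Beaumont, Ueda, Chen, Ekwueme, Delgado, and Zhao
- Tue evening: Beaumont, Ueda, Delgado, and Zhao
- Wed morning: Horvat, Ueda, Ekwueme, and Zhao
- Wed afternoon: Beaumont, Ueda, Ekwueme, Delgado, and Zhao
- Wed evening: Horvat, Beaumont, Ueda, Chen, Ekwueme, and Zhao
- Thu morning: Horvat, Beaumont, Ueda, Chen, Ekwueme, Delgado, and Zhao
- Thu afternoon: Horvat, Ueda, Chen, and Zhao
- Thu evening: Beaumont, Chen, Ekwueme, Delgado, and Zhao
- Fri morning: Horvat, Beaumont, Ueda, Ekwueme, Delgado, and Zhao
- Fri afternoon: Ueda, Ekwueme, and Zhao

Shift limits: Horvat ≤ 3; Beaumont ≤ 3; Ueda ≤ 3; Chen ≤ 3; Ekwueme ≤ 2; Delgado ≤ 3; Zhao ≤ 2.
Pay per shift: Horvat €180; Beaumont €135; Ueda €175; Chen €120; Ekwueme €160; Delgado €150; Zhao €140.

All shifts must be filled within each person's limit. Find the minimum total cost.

Picking the cheapest available baker for each shift independently would cost €1880, but that ignores the shift limits.
An optimal schedule: Tue afternoon→Chen, Tue evening→Beaumont, Wed morning→Zhao+Ekwueme, Wed afternoon→Beaumont+Delgado, Wed evening→Beaumont+Ueda, Thu morning→Delgado, Thu afternoon→Chen, Thu evening→Chen, Fri morning→Delgado, Fri afternoon→Zhao+Ekwueme.
Total: 120 + 135 + 140 + 160 + 135 + 150 + 135 + 175 + 150 + 120 + 120 + 150 + 140 + 160 = €1990.

€1990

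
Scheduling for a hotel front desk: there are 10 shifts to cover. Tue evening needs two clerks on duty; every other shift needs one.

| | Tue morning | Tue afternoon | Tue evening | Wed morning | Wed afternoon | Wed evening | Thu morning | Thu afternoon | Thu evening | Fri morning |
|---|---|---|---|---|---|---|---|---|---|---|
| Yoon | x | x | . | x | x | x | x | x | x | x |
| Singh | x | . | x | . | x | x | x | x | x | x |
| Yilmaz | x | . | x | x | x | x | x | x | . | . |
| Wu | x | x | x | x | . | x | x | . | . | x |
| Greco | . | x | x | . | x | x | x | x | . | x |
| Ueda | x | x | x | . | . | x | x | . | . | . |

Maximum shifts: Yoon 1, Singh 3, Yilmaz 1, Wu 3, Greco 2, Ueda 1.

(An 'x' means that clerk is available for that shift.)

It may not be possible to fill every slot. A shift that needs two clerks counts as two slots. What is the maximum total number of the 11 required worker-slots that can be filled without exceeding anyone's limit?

11

Total capacity across all clerks is 1+3+1+3+2+1 = 11, and 11 slots are needed, so at most 11 can be filled.
An assignment achieving 11: Tue morning→Wu, Tue afternoon→Wu, Tue evening→Wu+Greco, Wed morning→Yilmaz, Wed afternoon→Singh, Wed evening→Greco, Thu morning→Ueda, Thu afternoon→Singh, Thu evening→Yoon, Fri morning→Singh.
Loads: Yoon 1/1, Singh 3/3, Yilmaz 1/1, Wu 3/3, Greco 2/2, Ueda 1/1.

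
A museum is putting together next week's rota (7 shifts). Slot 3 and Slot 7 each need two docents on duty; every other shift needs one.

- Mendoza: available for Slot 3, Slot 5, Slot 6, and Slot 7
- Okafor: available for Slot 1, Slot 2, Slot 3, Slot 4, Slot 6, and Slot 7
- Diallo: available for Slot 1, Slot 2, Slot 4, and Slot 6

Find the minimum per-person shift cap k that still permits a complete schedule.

With 3 docents and 9 worker-slots to fill, someone must work at least ⌈9/3⌉ = 3 shifts, so k ≥ 3.
k = 3 works: Slot 1→Okafor, Slot 2→Diallo, Slot 3→Mendoza+Okafor, Slot 4→Diallo, Slot 5→Mendoza, Slot 6→Diallo, Slot 7→Mendoza+Okafor.
Loads: Mendoza 3, Okafor 3, Diallo 3 — all ≤ 3.

3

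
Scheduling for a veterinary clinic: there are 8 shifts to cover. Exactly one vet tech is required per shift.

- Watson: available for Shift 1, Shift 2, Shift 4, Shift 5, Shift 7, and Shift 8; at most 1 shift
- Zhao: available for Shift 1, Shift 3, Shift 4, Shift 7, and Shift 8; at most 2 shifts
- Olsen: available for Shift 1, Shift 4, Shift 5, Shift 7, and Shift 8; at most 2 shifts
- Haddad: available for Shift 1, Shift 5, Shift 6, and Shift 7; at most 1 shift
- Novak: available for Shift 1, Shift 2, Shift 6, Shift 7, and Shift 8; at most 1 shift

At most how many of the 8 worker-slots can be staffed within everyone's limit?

Total capacity across all vet techs is 1+2+2+1+1 = 7, and 8 slots are needed, so at most 7 can be filled.
An assignment achieving 7: Shift 1→Novak, Shift 2→Watson, Shift 3→Zhao, Shift 4→Zhao, Shift 5→Olsen, Shift 6→Haddad, Shift 8→Olsen.
Loads: Watson 1/1, Zhao 2/2, Olsen 2/2, Haddad 1/1, Novak 1/1.

7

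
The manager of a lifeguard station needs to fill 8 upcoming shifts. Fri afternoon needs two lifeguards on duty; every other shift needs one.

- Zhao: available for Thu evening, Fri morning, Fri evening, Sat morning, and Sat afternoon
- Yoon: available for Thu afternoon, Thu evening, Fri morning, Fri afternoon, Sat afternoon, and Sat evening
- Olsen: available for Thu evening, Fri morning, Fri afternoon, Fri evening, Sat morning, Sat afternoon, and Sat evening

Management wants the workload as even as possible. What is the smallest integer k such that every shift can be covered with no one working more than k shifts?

With 3 lifeguards and 9 worker-slots to fill, someone must work at least ⌈9/3⌉ = 3 shifts, so k ≥ 3.
k = 3 works: Thu afternoon→Yoon, Thu evening→Zhao, Fri morning→Olsen, Fri afternoon→Yoon+Olsen, Fri evening→Zhao, Sat morning→Zhao, Sat afternoon→Olsen, Sat evening→Yoon.
Loads: Zhao 3, Yoon 3, Olsen 3 — all ≤ 3.

3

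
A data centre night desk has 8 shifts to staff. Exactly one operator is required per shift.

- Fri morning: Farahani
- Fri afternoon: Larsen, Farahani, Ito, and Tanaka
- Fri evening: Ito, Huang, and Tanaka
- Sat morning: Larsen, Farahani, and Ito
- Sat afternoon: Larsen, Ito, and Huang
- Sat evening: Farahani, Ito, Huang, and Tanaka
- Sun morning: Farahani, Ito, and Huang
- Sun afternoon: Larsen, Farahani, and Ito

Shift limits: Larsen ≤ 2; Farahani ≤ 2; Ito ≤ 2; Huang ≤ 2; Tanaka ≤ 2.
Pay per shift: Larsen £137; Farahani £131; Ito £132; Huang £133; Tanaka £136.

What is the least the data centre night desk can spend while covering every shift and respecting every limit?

Fri morning can only be covered by Farahani, so that assignment is forced.
Picking the cheapest available operator for each shift independently would cost £1050, but that ignores the shift limits.
An optimal schedule: Fri morning→Farahani, Fri afternoon→Tanaka, Fri evening→Ito, Sat morning→Farahani, Sat afternoon→Huang, Sat evening→Tanaka, Sun morning→Huang, Sun afternoon→Ito.
Total: 131 + 136 + 132 + 131 + 133 + 136 + 133 + 132 = £1064.

£1064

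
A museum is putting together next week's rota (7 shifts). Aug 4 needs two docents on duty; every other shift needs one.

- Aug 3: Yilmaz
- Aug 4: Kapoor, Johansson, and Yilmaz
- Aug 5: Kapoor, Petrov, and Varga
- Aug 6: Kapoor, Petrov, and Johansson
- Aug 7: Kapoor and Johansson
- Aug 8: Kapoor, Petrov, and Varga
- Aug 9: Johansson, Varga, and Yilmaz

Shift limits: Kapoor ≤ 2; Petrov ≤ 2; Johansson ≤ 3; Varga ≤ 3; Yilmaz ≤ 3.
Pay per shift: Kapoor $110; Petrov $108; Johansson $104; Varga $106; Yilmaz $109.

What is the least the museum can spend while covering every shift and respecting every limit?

Aug 3 can only be covered by Yilmaz, so that assignment is forced.
Picking the cheapest available docent for each shift independently would cost $846, but that ignores the shift limits.
An optimal schedule: Aug 3→Yilmaz, Aug 4→Johansson+Yilmaz, Aug 5→Varga, Aug 6→Johansson, Aug 7→Johansson, Aug 8→Varga, Aug 9→Varga.
Total: 109 + 104 + 109 + 106 + 104 + 104 + 106 + 106 = $848.

$848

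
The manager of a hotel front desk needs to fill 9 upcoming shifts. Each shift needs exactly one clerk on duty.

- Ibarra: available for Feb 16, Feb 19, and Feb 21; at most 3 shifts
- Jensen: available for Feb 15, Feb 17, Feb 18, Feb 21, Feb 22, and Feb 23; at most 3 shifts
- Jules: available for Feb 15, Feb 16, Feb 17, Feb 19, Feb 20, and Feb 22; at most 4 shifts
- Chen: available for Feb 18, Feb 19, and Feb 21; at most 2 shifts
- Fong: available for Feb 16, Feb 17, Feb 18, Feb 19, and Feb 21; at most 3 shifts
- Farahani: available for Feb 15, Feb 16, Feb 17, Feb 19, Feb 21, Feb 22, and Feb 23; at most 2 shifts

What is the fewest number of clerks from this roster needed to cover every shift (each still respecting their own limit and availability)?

3

9 slots to fill and no one can take more than 4, so at least ⌈9/4⌉ = 3 clerks are needed.
Ibarra, Jensen, and Jules alone can cover everything: Feb 15→Jensen, Feb 16→Ibarra, Feb 17→Jules, Feb 18→Jensen, Feb 19→Ibarra, Feb 20→Jules, Feb 21→Ibarra, Feb 22→Jules, Feb 23→Jensen.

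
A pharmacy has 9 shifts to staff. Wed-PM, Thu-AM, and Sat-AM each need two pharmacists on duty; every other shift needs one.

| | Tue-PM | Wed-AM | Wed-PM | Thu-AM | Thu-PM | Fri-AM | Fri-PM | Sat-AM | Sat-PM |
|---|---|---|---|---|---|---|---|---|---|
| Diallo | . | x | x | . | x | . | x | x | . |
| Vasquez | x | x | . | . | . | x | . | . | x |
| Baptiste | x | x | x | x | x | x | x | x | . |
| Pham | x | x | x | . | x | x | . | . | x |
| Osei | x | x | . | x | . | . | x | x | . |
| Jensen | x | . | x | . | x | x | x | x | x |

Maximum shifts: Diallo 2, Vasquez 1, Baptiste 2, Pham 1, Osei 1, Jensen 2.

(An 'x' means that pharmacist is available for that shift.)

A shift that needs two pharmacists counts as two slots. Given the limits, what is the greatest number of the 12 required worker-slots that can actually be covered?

Total capacity across all pharmacists is 2+1+2+1+1+2 = 9, and 12 slots are needed, so at most 9 can be filled.
An assignment achieving 9: Wed-PM→Diallo+Baptiste, Thu-AM→Baptiste+Osei, Thu-PM→Diallo, Fri-AM→Pham, Fri-PM→Jensen, Sat-AM→Jensen, Sat-PM→Vasquez.
Loads: Diallo 2/2, Vasquez 1/1, Baptiste 2/2, Pham 1/1, Osei 1/1, Jensen 2/2.

9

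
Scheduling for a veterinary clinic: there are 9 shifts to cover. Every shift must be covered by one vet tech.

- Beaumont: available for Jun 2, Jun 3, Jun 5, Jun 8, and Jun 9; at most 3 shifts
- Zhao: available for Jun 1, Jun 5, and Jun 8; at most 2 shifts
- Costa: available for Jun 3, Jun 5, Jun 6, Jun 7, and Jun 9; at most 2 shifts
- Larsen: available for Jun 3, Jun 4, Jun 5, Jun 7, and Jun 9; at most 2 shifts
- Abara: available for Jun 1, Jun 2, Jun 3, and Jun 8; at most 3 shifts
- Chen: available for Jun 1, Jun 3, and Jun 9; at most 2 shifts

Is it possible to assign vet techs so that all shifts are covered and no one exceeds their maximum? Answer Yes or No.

Jun 4 can only be covered by Larsen, so that assignment is forced.
Jun 6 can only be covered by Costa, so that assignment is forced.
One valid schedule: Jun 1→Zhao, Jun 2→Beaumont, Jun 3→Abara, Jun 4→Larsen, Jun 5→Beaumont, Jun 6→Costa, Jun 7→Costa, Jun 8→Beaumont, Jun 9→Larsen.
Loads: Beaumont 3/3, Zhao 1/2, Costa 2/2, Larsen 2/2, Abara 1/3, Chen 0/2 — all within limits.

Yes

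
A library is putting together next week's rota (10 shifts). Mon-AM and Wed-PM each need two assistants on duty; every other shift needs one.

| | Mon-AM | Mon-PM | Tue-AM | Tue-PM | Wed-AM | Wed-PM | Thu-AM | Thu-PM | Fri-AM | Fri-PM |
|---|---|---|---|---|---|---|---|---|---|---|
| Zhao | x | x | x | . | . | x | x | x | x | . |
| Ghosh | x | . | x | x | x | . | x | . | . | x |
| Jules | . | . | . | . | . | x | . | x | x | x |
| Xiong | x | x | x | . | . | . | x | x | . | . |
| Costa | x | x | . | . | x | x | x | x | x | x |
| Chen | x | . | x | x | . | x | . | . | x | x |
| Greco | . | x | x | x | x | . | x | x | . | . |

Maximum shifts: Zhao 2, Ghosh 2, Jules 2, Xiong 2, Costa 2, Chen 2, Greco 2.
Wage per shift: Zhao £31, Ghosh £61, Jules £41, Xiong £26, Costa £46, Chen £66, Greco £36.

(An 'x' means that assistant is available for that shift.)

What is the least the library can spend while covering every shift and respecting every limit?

£482

Picking the cheapest available assistant for each shift independently would cost £377, but that ignores the shift limits.
An optimal schedule: Mon-AM→Costa+Ghosh, Mon-PM→Xiong, Tue-AM→Xiong, Tue-PM→Greco, Wed-AM→Greco, Wed-PM→Jules+Costa, Thu-AM→Ghosh, Thu-PM→Zhao, Fri-AM→Zhao, Fri-PM→Jules.
Total: 46 + 61 + 26 + 26 + 36 + 36 + 41 + 46 + 61 + 31 + 31 + 41 = £482.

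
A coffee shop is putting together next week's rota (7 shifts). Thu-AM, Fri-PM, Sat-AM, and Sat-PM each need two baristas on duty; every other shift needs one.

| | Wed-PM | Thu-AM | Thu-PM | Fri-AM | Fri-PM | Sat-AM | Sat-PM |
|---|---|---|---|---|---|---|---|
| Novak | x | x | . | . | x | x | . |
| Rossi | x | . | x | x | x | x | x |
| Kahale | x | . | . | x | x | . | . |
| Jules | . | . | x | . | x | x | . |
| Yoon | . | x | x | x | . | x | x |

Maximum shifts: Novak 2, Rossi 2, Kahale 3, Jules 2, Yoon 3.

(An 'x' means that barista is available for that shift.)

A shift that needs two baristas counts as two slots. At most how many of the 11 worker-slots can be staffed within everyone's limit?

11

Total capacity across all baristas is 2+2+3+2+3 = 12, and 11 slots are needed, so at most 11 can be filled.
An assignment achieving 11: Wed-PM→Novak, Thu-AM→Novak+Yoon, Thu-PM→Rossi, Fri-AM→Kahale, Fri-PM→Kahale+Jules, Sat-AM→Jules+Yoon, Sat-PM→Rossi+Yoon.
Loads: Novak 2/2, Rossi 2/2, Kahale 2/3, Jules 2/2, Yoon 3/3.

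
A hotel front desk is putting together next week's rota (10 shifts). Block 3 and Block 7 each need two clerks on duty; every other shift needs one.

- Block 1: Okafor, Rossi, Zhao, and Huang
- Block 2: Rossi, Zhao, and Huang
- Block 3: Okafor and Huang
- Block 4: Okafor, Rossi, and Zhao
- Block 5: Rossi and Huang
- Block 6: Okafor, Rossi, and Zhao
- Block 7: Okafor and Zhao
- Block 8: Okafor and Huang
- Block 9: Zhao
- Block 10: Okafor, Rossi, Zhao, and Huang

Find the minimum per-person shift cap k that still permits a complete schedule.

With 4 clerks and 12 worker-slots to fill, someone must work at least ⌈12/4⌉ = 3 shifts, so k ≥ 3.
k = 3 works: Block 1→Huang, Block 2→Rossi, Block 3→Okafor+Huang, Block 4→Rossi, Block 5→Rossi, Block 6→Zhao, Block 7→Okafor+Zhao, Block 8→Okafor, Block 9→Zhao, Block 10→Huang.
Loads: Okafor 3, Rossi 3, Zhao 3, Huang 3 — all ≤ 3.

3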